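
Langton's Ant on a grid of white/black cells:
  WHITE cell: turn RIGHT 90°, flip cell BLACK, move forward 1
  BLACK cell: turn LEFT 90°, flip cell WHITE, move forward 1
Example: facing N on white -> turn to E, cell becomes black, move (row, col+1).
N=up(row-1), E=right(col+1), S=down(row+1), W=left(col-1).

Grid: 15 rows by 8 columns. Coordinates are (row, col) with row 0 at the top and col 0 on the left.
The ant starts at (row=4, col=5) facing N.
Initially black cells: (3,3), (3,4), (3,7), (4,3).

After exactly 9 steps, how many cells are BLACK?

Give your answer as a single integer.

Step 1: on WHITE (4,5): turn R to E, flip to black, move to (4,6). |black|=5
Step 2: on WHITE (4,6): turn R to S, flip to black, move to (5,6). |black|=6
Step 3: on WHITE (5,6): turn R to W, flip to black, move to (5,5). |black|=7
Step 4: on WHITE (5,5): turn R to N, flip to black, move to (4,5). |black|=8
Step 5: on BLACK (4,5): turn L to W, flip to white, move to (4,4). |black|=7
Step 6: on WHITE (4,4): turn R to N, flip to black, move to (3,4). |black|=8
Step 7: on BLACK (3,4): turn L to W, flip to white, move to (3,3). |black|=7
Step 8: on BLACK (3,3): turn L to S, flip to white, move to (4,3). |black|=6
Step 9: on BLACK (4,3): turn L to E, flip to white, move to (4,4). |black|=5

Answer: 5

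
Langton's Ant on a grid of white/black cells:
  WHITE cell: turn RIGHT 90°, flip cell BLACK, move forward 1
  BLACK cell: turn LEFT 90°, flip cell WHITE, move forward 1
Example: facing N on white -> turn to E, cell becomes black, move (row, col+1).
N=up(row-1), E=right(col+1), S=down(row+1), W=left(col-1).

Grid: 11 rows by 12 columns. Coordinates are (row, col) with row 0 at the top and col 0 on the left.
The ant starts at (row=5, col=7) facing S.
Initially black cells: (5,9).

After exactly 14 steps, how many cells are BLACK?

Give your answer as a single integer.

Step 1: on WHITE (5,7): turn R to W, flip to black, move to (5,6). |black|=2
Step 2: on WHITE (5,6): turn R to N, flip to black, move to (4,6). |black|=3
Step 3: on WHITE (4,6): turn R to E, flip to black, move to (4,7). |black|=4
Step 4: on WHITE (4,7): turn R to S, flip to black, move to (5,7). |black|=5
Step 5: on BLACK (5,7): turn L to E, flip to white, move to (5,8). |black|=4
Step 6: on WHITE (5,8): turn R to S, flip to black, move to (6,8). |black|=5
Step 7: on WHITE (6,8): turn R to W, flip to black, move to (6,7). |black|=6
Step 8: on WHITE (6,7): turn R to N, flip to black, move to (5,7). |black|=7
Step 9: on WHITE (5,7): turn R to E, flip to black, move to (5,8). |black|=8
Step 10: on BLACK (5,8): turn L to N, flip to white, move to (4,8). |black|=7
Step 11: on WHITE (4,8): turn R to E, flip to black, move to (4,9). |black|=8
Step 12: on WHITE (4,9): turn R to S, flip to black, move to (5,9). |black|=9
Step 13: on BLACK (5,9): turn L to E, flip to white, move to (5,10). |black|=8
Step 14: on WHITE (5,10): turn R to S, flip to black, move to (6,10). |black|=9

Answer: 9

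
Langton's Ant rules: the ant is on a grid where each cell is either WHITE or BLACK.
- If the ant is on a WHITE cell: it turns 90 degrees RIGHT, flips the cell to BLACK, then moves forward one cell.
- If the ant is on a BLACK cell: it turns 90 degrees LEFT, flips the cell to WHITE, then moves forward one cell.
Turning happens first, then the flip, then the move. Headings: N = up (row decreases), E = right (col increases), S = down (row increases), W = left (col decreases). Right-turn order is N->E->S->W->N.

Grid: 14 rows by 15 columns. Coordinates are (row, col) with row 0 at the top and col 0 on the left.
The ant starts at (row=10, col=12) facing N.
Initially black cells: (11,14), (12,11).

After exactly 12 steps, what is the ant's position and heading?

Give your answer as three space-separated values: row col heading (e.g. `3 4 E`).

Step 1: on WHITE (10,12): turn R to E, flip to black, move to (10,13). |black|=3
Step 2: on WHITE (10,13): turn R to S, flip to black, move to (11,13). |black|=4
Step 3: on WHITE (11,13): turn R to W, flip to black, move to (11,12). |black|=5
Step 4: on WHITE (11,12): turn R to N, flip to black, move to (10,12). |black|=6
Step 5: on BLACK (10,12): turn L to W, flip to white, move to (10,11). |black|=5
Step 6: on WHITE (10,11): turn R to N, flip to black, move to (9,11). |black|=6
Step 7: on WHITE (9,11): turn R to E, flip to black, move to (9,12). |black|=7
Step 8: on WHITE (9,12): turn R to S, flip to black, move to (10,12). |black|=8
Step 9: on WHITE (10,12): turn R to W, flip to black, move to (10,11). |black|=9
Step 10: on BLACK (10,11): turn L to S, flip to white, move to (11,11). |black|=8
Step 11: on WHITE (11,11): turn R to W, flip to black, move to (11,10). |black|=9
Step 12: on WHITE (11,10): turn R to N, flip to black, move to (10,10). |black|=10

Answer: 10 10 N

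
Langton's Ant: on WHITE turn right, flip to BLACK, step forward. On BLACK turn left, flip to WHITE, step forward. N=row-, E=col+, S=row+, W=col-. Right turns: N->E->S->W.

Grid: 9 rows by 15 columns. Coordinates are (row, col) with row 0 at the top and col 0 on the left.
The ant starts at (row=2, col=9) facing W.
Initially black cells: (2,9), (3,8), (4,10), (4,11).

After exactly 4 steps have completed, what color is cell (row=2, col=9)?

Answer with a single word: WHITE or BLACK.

Step 1: on BLACK (2,9): turn L to S, flip to white, move to (3,9). |black|=3
Step 2: on WHITE (3,9): turn R to W, flip to black, move to (3,8). |black|=4
Step 3: on BLACK (3,8): turn L to S, flip to white, move to (4,8). |black|=3
Step 4: on WHITE (4,8): turn R to W, flip to black, move to (4,7). |black|=4

Answer: WHITE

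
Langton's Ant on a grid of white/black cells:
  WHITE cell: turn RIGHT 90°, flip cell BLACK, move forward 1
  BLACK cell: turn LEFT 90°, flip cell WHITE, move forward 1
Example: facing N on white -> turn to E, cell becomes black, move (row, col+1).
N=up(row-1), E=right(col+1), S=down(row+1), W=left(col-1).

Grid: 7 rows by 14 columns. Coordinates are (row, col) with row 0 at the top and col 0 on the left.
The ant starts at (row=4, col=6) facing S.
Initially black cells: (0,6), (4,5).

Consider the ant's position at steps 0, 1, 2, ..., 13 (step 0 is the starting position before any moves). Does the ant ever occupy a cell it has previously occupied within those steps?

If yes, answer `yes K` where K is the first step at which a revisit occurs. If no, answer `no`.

Step 1: on WHITE (4,6): turn R to W, flip to black, move to (4,5). |black|=3 — new cell
Step 2: on BLACK (4,5): turn L to S, flip to white, move to (5,5). |black|=2 — new cell
Step 3: on WHITE (5,5): turn R to W, flip to black, move to (5,4). |black|=3 — new cell
Step 4: on WHITE (5,4): turn R to N, flip to black, move to (4,4). |black|=4 — new cell
Step 5: on WHITE (4,4): turn R to E, flip to black, move to (4,5). |black|=5 — REVISIT

Answer: yes 5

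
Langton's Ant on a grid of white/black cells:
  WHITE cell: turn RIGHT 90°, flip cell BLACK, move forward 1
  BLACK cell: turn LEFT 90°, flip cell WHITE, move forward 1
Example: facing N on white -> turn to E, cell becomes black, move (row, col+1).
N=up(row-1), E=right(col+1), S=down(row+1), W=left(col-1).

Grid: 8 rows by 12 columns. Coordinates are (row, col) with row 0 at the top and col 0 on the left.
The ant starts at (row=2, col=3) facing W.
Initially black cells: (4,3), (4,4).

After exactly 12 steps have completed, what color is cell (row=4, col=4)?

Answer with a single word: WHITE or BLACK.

Step 1: on WHITE (2,3): turn R to N, flip to black, move to (1,3). |black|=3
Step 2: on WHITE (1,3): turn R to E, flip to black, move to (1,4). |black|=4
Step 3: on WHITE (1,4): turn R to S, flip to black, move to (2,4). |black|=5
Step 4: on WHITE (2,4): turn R to W, flip to black, move to (2,3). |black|=6
Step 5: on BLACK (2,3): turn L to S, flip to white, move to (3,3). |black|=5
Step 6: on WHITE (3,3): turn R to W, flip to black, move to (3,2). |black|=6
Step 7: on WHITE (3,2): turn R to N, flip to black, move to (2,2). |black|=7
Step 8: on WHITE (2,2): turn R to E, flip to black, move to (2,3). |black|=8
Step 9: on WHITE (2,3): turn R to S, flip to black, move to (3,3). |black|=9
Step 10: on BLACK (3,3): turn L to E, flip to white, move to (3,4). |black|=8
Step 11: on WHITE (3,4): turn R to S, flip to black, move to (4,4). |black|=9
Step 12: on BLACK (4,4): turn L to E, flip to white, move to (4,5). |black|=8

Answer: WHITE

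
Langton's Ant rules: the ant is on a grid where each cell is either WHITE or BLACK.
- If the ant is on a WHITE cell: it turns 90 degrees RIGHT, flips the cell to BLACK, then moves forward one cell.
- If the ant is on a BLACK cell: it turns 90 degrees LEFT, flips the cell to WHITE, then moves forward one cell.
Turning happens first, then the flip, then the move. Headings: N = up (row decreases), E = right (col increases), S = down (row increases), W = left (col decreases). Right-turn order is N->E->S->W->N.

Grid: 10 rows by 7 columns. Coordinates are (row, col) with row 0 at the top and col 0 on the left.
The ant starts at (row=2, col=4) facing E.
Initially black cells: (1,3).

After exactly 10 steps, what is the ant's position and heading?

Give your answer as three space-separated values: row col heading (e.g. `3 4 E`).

Answer: 1 3 W

Derivation:
Step 1: on WHITE (2,4): turn R to S, flip to black, move to (3,4). |black|=2
Step 2: on WHITE (3,4): turn R to W, flip to black, move to (3,3). |black|=3
Step 3: on WHITE (3,3): turn R to N, flip to black, move to (2,3). |black|=4
Step 4: on WHITE (2,3): turn R to E, flip to black, move to (2,4). |black|=5
Step 5: on BLACK (2,4): turn L to N, flip to white, move to (1,4). |black|=4
Step 6: on WHITE (1,4): turn R to E, flip to black, move to (1,5). |black|=5
Step 7: on WHITE (1,5): turn R to S, flip to black, move to (2,5). |black|=6
Step 8: on WHITE (2,5): turn R to W, flip to black, move to (2,4). |black|=7
Step 9: on WHITE (2,4): turn R to N, flip to black, move to (1,4). |black|=8
Step 10: on BLACK (1,4): turn L to W, flip to white, move to (1,3). |black|=7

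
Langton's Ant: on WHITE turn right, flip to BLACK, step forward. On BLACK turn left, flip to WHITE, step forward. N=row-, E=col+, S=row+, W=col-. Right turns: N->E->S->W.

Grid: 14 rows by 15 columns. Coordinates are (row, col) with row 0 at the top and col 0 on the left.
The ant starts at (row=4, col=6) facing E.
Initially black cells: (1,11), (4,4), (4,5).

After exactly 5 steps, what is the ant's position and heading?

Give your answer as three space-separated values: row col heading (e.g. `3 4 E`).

Step 1: on WHITE (4,6): turn R to S, flip to black, move to (5,6). |black|=4
Step 2: on WHITE (5,6): turn R to W, flip to black, move to (5,5). |black|=5
Step 3: on WHITE (5,5): turn R to N, flip to black, move to (4,5). |black|=6
Step 4: on BLACK (4,5): turn L to W, flip to white, move to (4,4). |black|=5
Step 5: on BLACK (4,4): turn L to S, flip to white, move to (5,4). |black|=4

Answer: 5 4 S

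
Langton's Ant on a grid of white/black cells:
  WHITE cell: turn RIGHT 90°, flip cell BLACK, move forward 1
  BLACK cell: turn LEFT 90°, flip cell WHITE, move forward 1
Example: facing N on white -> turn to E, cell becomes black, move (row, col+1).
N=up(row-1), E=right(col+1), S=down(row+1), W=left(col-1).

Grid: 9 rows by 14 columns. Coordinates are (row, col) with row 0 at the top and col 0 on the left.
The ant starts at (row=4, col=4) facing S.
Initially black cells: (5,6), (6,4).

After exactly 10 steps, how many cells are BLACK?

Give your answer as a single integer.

Step 1: on WHITE (4,4): turn R to W, flip to black, move to (4,3). |black|=3
Step 2: on WHITE (4,3): turn R to N, flip to black, move to (3,3). |black|=4
Step 3: on WHITE (3,3): turn R to E, flip to black, move to (3,4). |black|=5
Step 4: on WHITE (3,4): turn R to S, flip to black, move to (4,4). |black|=6
Step 5: on BLACK (4,4): turn L to E, flip to white, move to (4,5). |black|=5
Step 6: on WHITE (4,5): turn R to S, flip to black, move to (5,5). |black|=6
Step 7: on WHITE (5,5): turn R to W, flip to black, move to (5,4). |black|=7
Step 8: on WHITE (5,4): turn R to N, flip to black, move to (4,4). |black|=8
Step 9: on WHITE (4,4): turn R to E, flip to black, move to (4,5). |black|=9
Step 10: on BLACK (4,5): turn L to N, flip to white, move to (3,5). |black|=8

Answer: 8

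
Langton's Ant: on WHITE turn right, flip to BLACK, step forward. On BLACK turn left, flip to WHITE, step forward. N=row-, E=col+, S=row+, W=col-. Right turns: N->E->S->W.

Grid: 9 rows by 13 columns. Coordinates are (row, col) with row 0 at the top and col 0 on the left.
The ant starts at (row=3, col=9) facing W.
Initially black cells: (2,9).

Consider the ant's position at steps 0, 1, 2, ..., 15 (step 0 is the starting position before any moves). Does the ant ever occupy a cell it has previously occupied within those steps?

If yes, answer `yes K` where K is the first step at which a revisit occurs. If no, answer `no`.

Answer: yes 5

Derivation:
Step 1: on WHITE (3,9): turn R to N, flip to black, move to (2,9). |black|=2 — new cell
Step 2: on BLACK (2,9): turn L to W, flip to white, move to (2,8). |black|=1 — new cell
Step 3: on WHITE (2,8): turn R to N, flip to black, move to (1,8). |black|=2 — new cell
Step 4: on WHITE (1,8): turn R to E, flip to black, move to (1,9). |black|=3 — new cell
Step 5: on WHITE (1,9): turn R to S, flip to black, move to (2,9). |black|=4 — REVISIT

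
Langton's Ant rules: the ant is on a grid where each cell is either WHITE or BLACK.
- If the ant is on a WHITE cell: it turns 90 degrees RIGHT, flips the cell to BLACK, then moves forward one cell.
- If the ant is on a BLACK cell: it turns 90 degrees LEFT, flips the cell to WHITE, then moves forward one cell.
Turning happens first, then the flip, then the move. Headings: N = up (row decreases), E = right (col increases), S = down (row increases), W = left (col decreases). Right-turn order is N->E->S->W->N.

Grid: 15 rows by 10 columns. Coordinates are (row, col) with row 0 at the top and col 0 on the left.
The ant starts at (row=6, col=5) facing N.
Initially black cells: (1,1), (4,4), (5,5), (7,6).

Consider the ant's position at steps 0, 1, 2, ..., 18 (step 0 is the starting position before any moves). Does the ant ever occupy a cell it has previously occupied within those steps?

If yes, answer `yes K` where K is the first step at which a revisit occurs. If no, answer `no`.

Answer: yes 6

Derivation:
Step 1: on WHITE (6,5): turn R to E, flip to black, move to (6,6). |black|=5 — new cell
Step 2: on WHITE (6,6): turn R to S, flip to black, move to (7,6). |black|=6 — new cell
Step 3: on BLACK (7,6): turn L to E, flip to white, move to (7,7). |black|=5 — new cell
Step 4: on WHITE (7,7): turn R to S, flip to black, move to (8,7). |black|=6 — new cell
Step 5: on WHITE (8,7): turn R to W, flip to black, move to (8,6). |black|=7 — new cell
Step 6: on WHITE (8,6): turn R to N, flip to black, move to (7,6). |black|=8 — REVISIT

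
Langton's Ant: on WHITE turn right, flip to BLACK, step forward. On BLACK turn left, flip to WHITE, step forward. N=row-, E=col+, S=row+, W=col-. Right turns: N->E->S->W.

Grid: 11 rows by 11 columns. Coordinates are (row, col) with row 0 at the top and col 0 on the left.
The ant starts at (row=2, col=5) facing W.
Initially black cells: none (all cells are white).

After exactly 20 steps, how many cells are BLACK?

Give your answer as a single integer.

Answer: 6

Derivation:
Step 1: on WHITE (2,5): turn R to N, flip to black, move to (1,5). |black|=1
Step 2: on WHITE (1,5): turn R to E, flip to black, move to (1,6). |black|=2
Step 3: on WHITE (1,6): turn R to S, flip to black, move to (2,6). |black|=3
Step 4: on WHITE (2,6): turn R to W, flip to black, move to (2,5). |black|=4
Step 5: on BLACK (2,5): turn L to S, flip to white, move to (3,5). |black|=3
Step 6: on WHITE (3,5): turn R to W, flip to black, move to (3,4). |black|=4
Step 7: on WHITE (3,4): turn R to N, flip to black, move to (2,4). |black|=5
Step 8: on WHITE (2,4): turn R to E, flip to black, move to (2,5). |black|=6
Step 9: on WHITE (2,5): turn R to S, flip to black, move to (3,5). |black|=7
Step 10: on BLACK (3,5): turn L to E, flip to white, move to (3,6). |black|=6
Step 11: on WHITE (3,6): turn R to S, flip to black, move to (4,6). |black|=7
Step 12: on WHITE (4,6): turn R to W, flip to black, move to (4,5). |black|=8
Step 13: on WHITE (4,5): turn R to N, flip to black, move to (3,5). |black|=9
Step 14: on WHITE (3,5): turn R to E, flip to black, move to (3,6). |black|=10
Step 15: on BLACK (3,6): turn L to N, flip to white, move to (2,6). |black|=9
Step 16: on BLACK (2,6): turn L to W, flip to white, move to (2,5). |black|=8
Step 17: on BLACK (2,5): turn L to S, flip to white, move to (3,5). |black|=7
Step 18: on BLACK (3,5): turn L to E, flip to white, move to (3,6). |black|=6
Step 19: on WHITE (3,6): turn R to S, flip to black, move to (4,6). |black|=7
Step 20: on BLACK (4,6): turn L to E, flip to white, move to (4,7). |black|=6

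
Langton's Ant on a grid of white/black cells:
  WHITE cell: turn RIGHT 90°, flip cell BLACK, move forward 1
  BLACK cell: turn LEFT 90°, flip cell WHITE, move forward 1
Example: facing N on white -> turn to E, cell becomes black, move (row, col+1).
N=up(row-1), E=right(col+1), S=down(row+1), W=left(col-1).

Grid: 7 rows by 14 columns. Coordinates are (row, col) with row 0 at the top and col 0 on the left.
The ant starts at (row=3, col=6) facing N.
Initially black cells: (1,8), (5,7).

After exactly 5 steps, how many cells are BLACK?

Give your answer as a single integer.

Step 1: on WHITE (3,6): turn R to E, flip to black, move to (3,7). |black|=3
Step 2: on WHITE (3,7): turn R to S, flip to black, move to (4,7). |black|=4
Step 3: on WHITE (4,7): turn R to W, flip to black, move to (4,6). |black|=5
Step 4: on WHITE (4,6): turn R to N, flip to black, move to (3,6). |black|=6
Step 5: on BLACK (3,6): turn L to W, flip to white, move to (3,5). |black|=5

Answer: 5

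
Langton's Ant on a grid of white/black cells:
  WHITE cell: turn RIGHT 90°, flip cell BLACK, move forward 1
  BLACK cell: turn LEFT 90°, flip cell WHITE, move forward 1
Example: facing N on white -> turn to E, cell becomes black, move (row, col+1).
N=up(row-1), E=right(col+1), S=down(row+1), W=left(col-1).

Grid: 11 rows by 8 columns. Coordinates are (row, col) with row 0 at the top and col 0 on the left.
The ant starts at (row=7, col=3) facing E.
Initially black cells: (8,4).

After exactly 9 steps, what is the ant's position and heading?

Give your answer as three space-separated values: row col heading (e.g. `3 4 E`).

Step 1: on WHITE (7,3): turn R to S, flip to black, move to (8,3). |black|=2
Step 2: on WHITE (8,3): turn R to W, flip to black, move to (8,2). |black|=3
Step 3: on WHITE (8,2): turn R to N, flip to black, move to (7,2). |black|=4
Step 4: on WHITE (7,2): turn R to E, flip to black, move to (7,3). |black|=5
Step 5: on BLACK (7,3): turn L to N, flip to white, move to (6,3). |black|=4
Step 6: on WHITE (6,3): turn R to E, flip to black, move to (6,4). |black|=5
Step 7: on WHITE (6,4): turn R to S, flip to black, move to (7,4). |black|=6
Step 8: on WHITE (7,4): turn R to W, flip to black, move to (7,3). |black|=7
Step 9: on WHITE (7,3): turn R to N, flip to black, move to (6,3). |black|=8

Answer: 6 3 N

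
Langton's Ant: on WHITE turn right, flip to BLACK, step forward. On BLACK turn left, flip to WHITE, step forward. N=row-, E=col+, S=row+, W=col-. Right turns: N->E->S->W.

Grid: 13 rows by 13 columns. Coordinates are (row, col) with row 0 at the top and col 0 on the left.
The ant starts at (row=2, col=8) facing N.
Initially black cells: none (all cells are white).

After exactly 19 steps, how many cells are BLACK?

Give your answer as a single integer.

Step 1: on WHITE (2,8): turn R to E, flip to black, move to (2,9). |black|=1
Step 2: on WHITE (2,9): turn R to S, flip to black, move to (3,9). |black|=2
Step 3: on WHITE (3,9): turn R to W, flip to black, move to (3,8). |black|=3
Step 4: on WHITE (3,8): turn R to N, flip to black, move to (2,8). |black|=4
Step 5: on BLACK (2,8): turn L to W, flip to white, move to (2,7). |black|=3
Step 6: on WHITE (2,7): turn R to N, flip to black, move to (1,7). |black|=4
Step 7: on WHITE (1,7): turn R to E, flip to black, move to (1,8). |black|=5
Step 8: on WHITE (1,8): turn R to S, flip to black, move to (2,8). |black|=6
Step 9: on WHITE (2,8): turn R to W, flip to black, move to (2,7). |black|=7
Step 10: on BLACK (2,7): turn L to S, flip to white, move to (3,7). |black|=6
Step 11: on WHITE (3,7): turn R to W, flip to black, move to (3,6). |black|=7
Step 12: on WHITE (3,6): turn R to N, flip to black, move to (2,6). |black|=8
Step 13: on WHITE (2,6): turn R to E, flip to black, move to (2,7). |black|=9
Step 14: on WHITE (2,7): turn R to S, flip to black, move to (3,7). |black|=10
Step 15: on BLACK (3,7): turn L to E, flip to white, move to (3,8). |black|=9
Step 16: on BLACK (3,8): turn L to N, flip to white, move to (2,8). |black|=8
Step 17: on BLACK (2,8): turn L to W, flip to white, move to (2,7). |black|=7
Step 18: on BLACK (2,7): turn L to S, flip to white, move to (3,7). |black|=6
Step 19: on WHITE (3,7): turn R to W, flip to black, move to (3,6). |black|=7

Answer: 7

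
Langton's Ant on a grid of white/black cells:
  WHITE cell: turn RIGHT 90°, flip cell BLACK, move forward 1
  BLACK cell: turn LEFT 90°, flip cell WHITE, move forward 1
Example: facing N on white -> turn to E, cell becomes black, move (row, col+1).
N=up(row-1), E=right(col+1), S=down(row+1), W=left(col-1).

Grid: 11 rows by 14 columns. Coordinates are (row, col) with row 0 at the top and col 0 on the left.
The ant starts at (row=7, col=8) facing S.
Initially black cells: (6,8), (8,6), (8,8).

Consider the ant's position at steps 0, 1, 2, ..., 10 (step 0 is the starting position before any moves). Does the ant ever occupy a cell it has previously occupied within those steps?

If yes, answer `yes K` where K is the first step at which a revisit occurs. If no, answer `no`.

Step 1: on WHITE (7,8): turn R to W, flip to black, move to (7,7). |black|=4 — new cell
Step 2: on WHITE (7,7): turn R to N, flip to black, move to (6,7). |black|=5 — new cell
Step 3: on WHITE (6,7): turn R to E, flip to black, move to (6,8). |black|=6 — new cell
Step 4: on BLACK (6,8): turn L to N, flip to white, move to (5,8). |black|=5 — new cell
Step 5: on WHITE (5,8): turn R to E, flip to black, move to (5,9). |black|=6 — new cell
Step 6: on WHITE (5,9): turn R to S, flip to black, move to (6,9). |black|=7 — new cell
Step 7: on WHITE (6,9): turn R to W, flip to black, move to (6,8). |black|=8 — REVISIT

Answer: yes 7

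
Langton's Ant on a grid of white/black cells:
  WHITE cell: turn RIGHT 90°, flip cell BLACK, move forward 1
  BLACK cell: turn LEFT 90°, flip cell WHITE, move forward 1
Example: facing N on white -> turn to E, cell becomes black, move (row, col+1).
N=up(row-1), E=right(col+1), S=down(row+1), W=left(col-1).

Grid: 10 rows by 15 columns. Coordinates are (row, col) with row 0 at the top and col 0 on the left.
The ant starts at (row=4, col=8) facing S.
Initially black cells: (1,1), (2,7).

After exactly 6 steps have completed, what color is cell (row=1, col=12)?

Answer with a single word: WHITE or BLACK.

Step 1: on WHITE (4,8): turn R to W, flip to black, move to (4,7). |black|=3
Step 2: on WHITE (4,7): turn R to N, flip to black, move to (3,7). |black|=4
Step 3: on WHITE (3,7): turn R to E, flip to black, move to (3,8). |black|=5
Step 4: on WHITE (3,8): turn R to S, flip to black, move to (4,8). |black|=6
Step 5: on BLACK (4,8): turn L to E, flip to white, move to (4,9). |black|=5
Step 6: on WHITE (4,9): turn R to S, flip to black, move to (5,9). |black|=6

Answer: WHITE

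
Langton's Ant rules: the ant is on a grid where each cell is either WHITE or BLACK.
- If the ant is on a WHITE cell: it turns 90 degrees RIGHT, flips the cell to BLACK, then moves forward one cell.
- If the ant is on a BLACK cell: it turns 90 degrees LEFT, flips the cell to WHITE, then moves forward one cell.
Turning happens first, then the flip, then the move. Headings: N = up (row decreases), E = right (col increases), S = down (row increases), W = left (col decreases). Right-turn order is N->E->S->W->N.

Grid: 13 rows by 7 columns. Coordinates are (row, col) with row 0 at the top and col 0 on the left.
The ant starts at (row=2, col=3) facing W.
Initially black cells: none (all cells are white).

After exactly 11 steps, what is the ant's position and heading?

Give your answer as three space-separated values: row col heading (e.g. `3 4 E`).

Step 1: on WHITE (2,3): turn R to N, flip to black, move to (1,3). |black|=1
Step 2: on WHITE (1,3): turn R to E, flip to black, move to (1,4). |black|=2
Step 3: on WHITE (1,4): turn R to S, flip to black, move to (2,4). |black|=3
Step 4: on WHITE (2,4): turn R to W, flip to black, move to (2,3). |black|=4
Step 5: on BLACK (2,3): turn L to S, flip to white, move to (3,3). |black|=3
Step 6: on WHITE (3,3): turn R to W, flip to black, move to (3,2). |black|=4
Step 7: on WHITE (3,2): turn R to N, flip to black, move to (2,2). |black|=5
Step 8: on WHITE (2,2): turn R to E, flip to black, move to (2,3). |black|=6
Step 9: on WHITE (2,3): turn R to S, flip to black, move to (3,3). |black|=7
Step 10: on BLACK (3,3): turn L to E, flip to white, move to (3,4). |black|=6
Step 11: on WHITE (3,4): turn R to S, flip to black, move to (4,4). |black|=7

Answer: 4 4 S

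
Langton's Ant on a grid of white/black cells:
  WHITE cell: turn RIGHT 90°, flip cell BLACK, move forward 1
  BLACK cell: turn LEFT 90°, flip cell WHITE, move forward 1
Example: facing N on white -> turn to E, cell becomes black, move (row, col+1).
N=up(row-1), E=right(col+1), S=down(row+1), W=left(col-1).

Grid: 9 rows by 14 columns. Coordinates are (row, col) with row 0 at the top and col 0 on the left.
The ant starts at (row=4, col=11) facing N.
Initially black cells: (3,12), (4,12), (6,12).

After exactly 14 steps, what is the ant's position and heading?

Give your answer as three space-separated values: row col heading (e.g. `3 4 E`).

Step 1: on WHITE (4,11): turn R to E, flip to black, move to (4,12). |black|=4
Step 2: on BLACK (4,12): turn L to N, flip to white, move to (3,12). |black|=3
Step 3: on BLACK (3,12): turn L to W, flip to white, move to (3,11). |black|=2
Step 4: on WHITE (3,11): turn R to N, flip to black, move to (2,11). |black|=3
Step 5: on WHITE (2,11): turn R to E, flip to black, move to (2,12). |black|=4
Step 6: on WHITE (2,12): turn R to S, flip to black, move to (3,12). |black|=5
Step 7: on WHITE (3,12): turn R to W, flip to black, move to (3,11). |black|=6
Step 8: on BLACK (3,11): turn L to S, flip to white, move to (4,11). |black|=5
Step 9: on BLACK (4,11): turn L to E, flip to white, move to (4,12). |black|=4
Step 10: on WHITE (4,12): turn R to S, flip to black, move to (5,12). |black|=5
Step 11: on WHITE (5,12): turn R to W, flip to black, move to (5,11). |black|=6
Step 12: on WHITE (5,11): turn R to N, flip to black, move to (4,11). |black|=7
Step 13: on WHITE (4,11): turn R to E, flip to black, move to (4,12). |black|=8
Step 14: on BLACK (4,12): turn L to N, flip to white, move to (3,12). |black|=7

Answer: 3 12 N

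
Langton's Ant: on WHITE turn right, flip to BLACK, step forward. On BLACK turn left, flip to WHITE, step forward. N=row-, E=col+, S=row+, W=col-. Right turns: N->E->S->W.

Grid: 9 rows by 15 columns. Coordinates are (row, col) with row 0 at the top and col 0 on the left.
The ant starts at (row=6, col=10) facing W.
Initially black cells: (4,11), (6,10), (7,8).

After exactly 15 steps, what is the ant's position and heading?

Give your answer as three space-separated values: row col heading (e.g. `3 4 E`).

Answer: 6 11 N

Derivation:
Step 1: on BLACK (6,10): turn L to S, flip to white, move to (7,10). |black|=2
Step 2: on WHITE (7,10): turn R to W, flip to black, move to (7,9). |black|=3
Step 3: on WHITE (7,9): turn R to N, flip to black, move to (6,9). |black|=4
Step 4: on WHITE (6,9): turn R to E, flip to black, move to (6,10). |black|=5
Step 5: on WHITE (6,10): turn R to S, flip to black, move to (7,10). |black|=6
Step 6: on BLACK (7,10): turn L to E, flip to white, move to (7,11). |black|=5
Step 7: on WHITE (7,11): turn R to S, flip to black, move to (8,11). |black|=6
Step 8: on WHITE (8,11): turn R to W, flip to black, move to (8,10). |black|=7
Step 9: on WHITE (8,10): turn R to N, flip to black, move to (7,10). |black|=8
Step 10: on WHITE (7,10): turn R to E, flip to black, move to (7,11). |black|=9
Step 11: on BLACK (7,11): turn L to N, flip to white, move to (6,11). |black|=8
Step 12: on WHITE (6,11): turn R to E, flip to black, move to (6,12). |black|=9
Step 13: on WHITE (6,12): turn R to S, flip to black, move to (7,12). |black|=10
Step 14: on WHITE (7,12): turn R to W, flip to black, move to (7,11). |black|=11
Step 15: on WHITE (7,11): turn R to N, flip to black, move to (6,11). |black|=12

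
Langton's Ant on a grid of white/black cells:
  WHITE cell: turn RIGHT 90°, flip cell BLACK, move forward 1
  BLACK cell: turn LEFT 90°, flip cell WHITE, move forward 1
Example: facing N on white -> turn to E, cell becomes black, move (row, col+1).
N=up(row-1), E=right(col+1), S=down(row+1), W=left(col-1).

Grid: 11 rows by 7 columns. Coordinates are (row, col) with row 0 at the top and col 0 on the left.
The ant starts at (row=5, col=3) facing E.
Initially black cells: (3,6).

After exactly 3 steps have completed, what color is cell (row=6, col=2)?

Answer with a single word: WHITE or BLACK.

Step 1: on WHITE (5,3): turn R to S, flip to black, move to (6,3). |black|=2
Step 2: on WHITE (6,3): turn R to W, flip to black, move to (6,2). |black|=3
Step 3: on WHITE (6,2): turn R to N, flip to black, move to (5,2). |black|=4

Answer: BLACK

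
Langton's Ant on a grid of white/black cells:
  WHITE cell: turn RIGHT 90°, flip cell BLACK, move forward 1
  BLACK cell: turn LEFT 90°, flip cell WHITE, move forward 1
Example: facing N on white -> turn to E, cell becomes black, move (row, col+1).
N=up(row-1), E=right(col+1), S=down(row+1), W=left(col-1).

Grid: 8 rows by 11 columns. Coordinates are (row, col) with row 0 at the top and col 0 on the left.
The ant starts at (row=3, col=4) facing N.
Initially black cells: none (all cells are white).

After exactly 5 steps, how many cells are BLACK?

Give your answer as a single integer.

Answer: 3

Derivation:
Step 1: on WHITE (3,4): turn R to E, flip to black, move to (3,5). |black|=1
Step 2: on WHITE (3,5): turn R to S, flip to black, move to (4,5). |black|=2
Step 3: on WHITE (4,5): turn R to W, flip to black, move to (4,4). |black|=3
Step 4: on WHITE (4,4): turn R to N, flip to black, move to (3,4). |black|=4
Step 5: on BLACK (3,4): turn L to W, flip to white, move to (3,3). |black|=3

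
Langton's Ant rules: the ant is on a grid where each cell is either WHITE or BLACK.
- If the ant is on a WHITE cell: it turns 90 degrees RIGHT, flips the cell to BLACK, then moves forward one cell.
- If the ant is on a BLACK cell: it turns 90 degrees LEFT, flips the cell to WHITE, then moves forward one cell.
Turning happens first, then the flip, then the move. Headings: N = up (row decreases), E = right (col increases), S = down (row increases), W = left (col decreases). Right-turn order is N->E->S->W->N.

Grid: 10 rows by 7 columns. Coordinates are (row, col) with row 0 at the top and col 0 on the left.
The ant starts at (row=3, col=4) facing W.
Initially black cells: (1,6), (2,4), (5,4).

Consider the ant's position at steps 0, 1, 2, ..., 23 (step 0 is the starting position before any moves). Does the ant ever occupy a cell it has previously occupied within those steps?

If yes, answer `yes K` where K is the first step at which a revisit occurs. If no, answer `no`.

Answer: yes 5

Derivation:
Step 1: on WHITE (3,4): turn R to N, flip to black, move to (2,4). |black|=4 — new cell
Step 2: on BLACK (2,4): turn L to W, flip to white, move to (2,3). |black|=3 — new cell
Step 3: on WHITE (2,3): turn R to N, flip to black, move to (1,3). |black|=4 — new cell
Step 4: on WHITE (1,3): turn R to E, flip to black, move to (1,4). |black|=5 — new cell
Step 5: on WHITE (1,4): turn R to S, flip to black, move to (2,4). |black|=6 — REVISIT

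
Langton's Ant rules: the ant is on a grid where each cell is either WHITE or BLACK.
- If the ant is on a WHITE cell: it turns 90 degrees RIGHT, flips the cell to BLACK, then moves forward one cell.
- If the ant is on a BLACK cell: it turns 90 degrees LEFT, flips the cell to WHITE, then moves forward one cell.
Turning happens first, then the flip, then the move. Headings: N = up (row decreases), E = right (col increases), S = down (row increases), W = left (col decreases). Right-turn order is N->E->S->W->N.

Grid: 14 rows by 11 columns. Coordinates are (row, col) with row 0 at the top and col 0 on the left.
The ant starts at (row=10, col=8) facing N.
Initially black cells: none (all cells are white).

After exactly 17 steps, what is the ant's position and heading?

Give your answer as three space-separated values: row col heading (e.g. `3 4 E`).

Step 1: on WHITE (10,8): turn R to E, flip to black, move to (10,9). |black|=1
Step 2: on WHITE (10,9): turn R to S, flip to black, move to (11,9). |black|=2
Step 3: on WHITE (11,9): turn R to W, flip to black, move to (11,8). |black|=3
Step 4: on WHITE (11,8): turn R to N, flip to black, move to (10,8). |black|=4
Step 5: on BLACK (10,8): turn L to W, flip to white, move to (10,7). |black|=3
Step 6: on WHITE (10,7): turn R to N, flip to black, move to (9,7). |black|=4
Step 7: on WHITE (9,7): turn R to E, flip to black, move to (9,8). |black|=5
Step 8: on WHITE (9,8): turn R to S, flip to black, move to (10,8). |black|=6
Step 9: on WHITE (10,8): turn R to W, flip to black, move to (10,7). |black|=7
Step 10: on BLACK (10,7): turn L to S, flip to white, move to (11,7). |black|=6
Step 11: on WHITE (11,7): turn R to W, flip to black, move to (11,6). |black|=7
Step 12: on WHITE (11,6): turn R to N, flip to black, move to (10,6). |black|=8
Step 13: on WHITE (10,6): turn R to E, flip to black, move to (10,7). |black|=9
Step 14: on WHITE (10,7): turn R to S, flip to black, move to (11,7). |black|=10
Step 15: on BLACK (11,7): turn L to E, flip to white, move to (11,8). |black|=9
Step 16: on BLACK (11,8): turn L to N, flip to white, move to (10,8). |black|=8
Step 17: on BLACK (10,8): turn L to W, flip to white, move to (10,7). |black|=7

Answer: 10 7 W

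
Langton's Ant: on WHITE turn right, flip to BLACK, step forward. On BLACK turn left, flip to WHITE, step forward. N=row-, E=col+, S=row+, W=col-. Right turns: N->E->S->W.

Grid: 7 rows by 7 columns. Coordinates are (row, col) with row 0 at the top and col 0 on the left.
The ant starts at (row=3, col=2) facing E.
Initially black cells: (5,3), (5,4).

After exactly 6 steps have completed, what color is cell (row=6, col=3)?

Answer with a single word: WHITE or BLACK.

Answer: WHITE

Derivation:
Step 1: on WHITE (3,2): turn R to S, flip to black, move to (4,2). |black|=3
Step 2: on WHITE (4,2): turn R to W, flip to black, move to (4,1). |black|=4
Step 3: on WHITE (4,1): turn R to N, flip to black, move to (3,1). |black|=5
Step 4: on WHITE (3,1): turn R to E, flip to black, move to (3,2). |black|=6
Step 5: on BLACK (3,2): turn L to N, flip to white, move to (2,2). |black|=5
Step 6: on WHITE (2,2): turn R to E, flip to black, move to (2,3). |black|=6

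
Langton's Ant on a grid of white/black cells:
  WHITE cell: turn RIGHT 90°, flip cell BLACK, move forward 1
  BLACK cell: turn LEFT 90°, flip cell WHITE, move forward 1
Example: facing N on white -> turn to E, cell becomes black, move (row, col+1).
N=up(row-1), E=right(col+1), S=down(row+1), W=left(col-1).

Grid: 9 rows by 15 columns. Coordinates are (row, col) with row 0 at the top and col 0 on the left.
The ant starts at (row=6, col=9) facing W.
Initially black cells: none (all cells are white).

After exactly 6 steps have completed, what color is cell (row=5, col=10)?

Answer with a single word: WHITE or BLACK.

Answer: BLACK

Derivation:
Step 1: on WHITE (6,9): turn R to N, flip to black, move to (5,9). |black|=1
Step 2: on WHITE (5,9): turn R to E, flip to black, move to (5,10). |black|=2
Step 3: on WHITE (5,10): turn R to S, flip to black, move to (6,10). |black|=3
Step 4: on WHITE (6,10): turn R to W, flip to black, move to (6,9). |black|=4
Step 5: on BLACK (6,9): turn L to S, flip to white, move to (7,9). |black|=3
Step 6: on WHITE (7,9): turn R to W, flip to black, move to (7,8). |black|=4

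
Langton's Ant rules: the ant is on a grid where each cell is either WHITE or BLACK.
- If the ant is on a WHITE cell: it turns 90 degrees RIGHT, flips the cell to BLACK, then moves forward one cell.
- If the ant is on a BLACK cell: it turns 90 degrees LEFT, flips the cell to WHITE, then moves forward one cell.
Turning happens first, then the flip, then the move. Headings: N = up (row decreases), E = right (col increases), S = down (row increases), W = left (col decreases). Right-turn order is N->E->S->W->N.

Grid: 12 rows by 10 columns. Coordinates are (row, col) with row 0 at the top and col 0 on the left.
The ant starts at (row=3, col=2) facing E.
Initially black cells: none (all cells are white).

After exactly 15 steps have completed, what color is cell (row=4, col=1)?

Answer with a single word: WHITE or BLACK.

Answer: BLACK

Derivation:
Step 1: on WHITE (3,2): turn R to S, flip to black, move to (4,2). |black|=1
Step 2: on WHITE (4,2): turn R to W, flip to black, move to (4,1). |black|=2
Step 3: on WHITE (4,1): turn R to N, flip to black, move to (3,1). |black|=3
Step 4: on WHITE (3,1): turn R to E, flip to black, move to (3,2). |black|=4
Step 5: on BLACK (3,2): turn L to N, flip to white, move to (2,2). |black|=3
Step 6: on WHITE (2,2): turn R to E, flip to black, move to (2,3). |black|=4
Step 7: on WHITE (2,3): turn R to S, flip to black, move to (3,3). |black|=5
Step 8: on WHITE (3,3): turn R to W, flip to black, move to (3,2). |black|=6
Step 9: on WHITE (3,2): turn R to N, flip to black, move to (2,2). |black|=7
Step 10: on BLACK (2,2): turn L to W, flip to white, move to (2,1). |black|=6
Step 11: on WHITE (2,1): turn R to N, flip to black, move to (1,1). |black|=7
Step 12: on WHITE (1,1): turn R to E, flip to black, move to (1,2). |black|=8
Step 13: on WHITE (1,2): turn R to S, flip to black, move to (2,2). |black|=9
Step 14: on WHITE (2,2): turn R to W, flip to black, move to (2,1). |black|=10
Step 15: on BLACK (2,1): turn L to S, flip to white, move to (3,1). |black|=9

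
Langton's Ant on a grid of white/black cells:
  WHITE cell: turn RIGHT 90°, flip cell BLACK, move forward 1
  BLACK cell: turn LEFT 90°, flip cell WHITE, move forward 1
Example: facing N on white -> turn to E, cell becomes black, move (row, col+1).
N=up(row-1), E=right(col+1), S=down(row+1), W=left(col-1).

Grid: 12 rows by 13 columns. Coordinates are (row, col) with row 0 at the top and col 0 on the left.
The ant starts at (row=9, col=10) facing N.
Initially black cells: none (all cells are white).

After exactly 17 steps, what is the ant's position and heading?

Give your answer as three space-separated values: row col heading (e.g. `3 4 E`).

Answer: 9 9 W

Derivation:
Step 1: on WHITE (9,10): turn R to E, flip to black, move to (9,11). |black|=1
Step 2: on WHITE (9,11): turn R to S, flip to black, move to (10,11). |black|=2
Step 3: on WHITE (10,11): turn R to W, flip to black, move to (10,10). |black|=3
Step 4: on WHITE (10,10): turn R to N, flip to black, move to (9,10). |black|=4
Step 5: on BLACK (9,10): turn L to W, flip to white, move to (9,9). |black|=3
Step 6: on WHITE (9,9): turn R to N, flip to black, move to (8,9). |black|=4
Step 7: on WHITE (8,9): turn R to E, flip to black, move to (8,10). |black|=5
Step 8: on WHITE (8,10): turn R to S, flip to black, move to (9,10). |black|=6
Step 9: on WHITE (9,10): turn R to W, flip to black, move to (9,9). |black|=7
Step 10: on BLACK (9,9): turn L to S, flip to white, move to (10,9). |black|=6
Step 11: on WHITE (10,9): turn R to W, flip to black, move to (10,8). |black|=7
Step 12: on WHITE (10,8): turn R to N, flip to black, move to (9,8). |black|=8
Step 13: on WHITE (9,8): turn R to E, flip to black, move to (9,9). |black|=9
Step 14: on WHITE (9,9): turn R to S, flip to black, move to (10,9). |black|=10
Step 15: on BLACK (10,9): turn L to E, flip to white, move to (10,10). |black|=9
Step 16: on BLACK (10,10): turn L to N, flip to white, move to (9,10). |black|=8
Step 17: on BLACK (9,10): turn L to W, flip to white, move to (9,9). |black|=7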